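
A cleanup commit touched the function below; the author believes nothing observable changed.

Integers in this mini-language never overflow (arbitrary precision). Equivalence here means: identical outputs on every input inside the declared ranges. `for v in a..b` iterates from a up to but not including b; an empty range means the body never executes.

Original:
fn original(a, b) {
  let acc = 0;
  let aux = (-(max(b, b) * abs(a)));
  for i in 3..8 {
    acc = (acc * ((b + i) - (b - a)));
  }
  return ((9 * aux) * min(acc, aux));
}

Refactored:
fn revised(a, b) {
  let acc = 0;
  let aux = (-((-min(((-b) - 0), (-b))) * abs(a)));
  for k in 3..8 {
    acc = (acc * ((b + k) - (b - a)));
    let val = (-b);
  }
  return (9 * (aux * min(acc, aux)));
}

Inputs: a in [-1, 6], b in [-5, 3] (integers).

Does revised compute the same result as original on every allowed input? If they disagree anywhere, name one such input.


Side by side, the visible changes include: local variable names differ; and constant usage differs; and min/max/abs usage differs; and statement counts differ; and arithmetic usage differs.
One worked example (a=1, b=-3) — original: acc=0, then aux=3, then (i=3), then acc=0, then (i=4), then acc=0, then (i=5), then acc=0, then (i=6), then acc=0, then (i=7), then acc=0, then returns 0; revised: acc=0, then aux=3, then (k=3), then acc=0, then val=3, then (k=4), then acc=0, then val=3, then (k=5), then acc=0, then val=3, then (k=6), then acc=0, then val=3, then (k=7), then acc=0, then val=3, then returns 0; agreement on 0.
Every one of the 72 inputs gives matching results.
verdict: equivalent


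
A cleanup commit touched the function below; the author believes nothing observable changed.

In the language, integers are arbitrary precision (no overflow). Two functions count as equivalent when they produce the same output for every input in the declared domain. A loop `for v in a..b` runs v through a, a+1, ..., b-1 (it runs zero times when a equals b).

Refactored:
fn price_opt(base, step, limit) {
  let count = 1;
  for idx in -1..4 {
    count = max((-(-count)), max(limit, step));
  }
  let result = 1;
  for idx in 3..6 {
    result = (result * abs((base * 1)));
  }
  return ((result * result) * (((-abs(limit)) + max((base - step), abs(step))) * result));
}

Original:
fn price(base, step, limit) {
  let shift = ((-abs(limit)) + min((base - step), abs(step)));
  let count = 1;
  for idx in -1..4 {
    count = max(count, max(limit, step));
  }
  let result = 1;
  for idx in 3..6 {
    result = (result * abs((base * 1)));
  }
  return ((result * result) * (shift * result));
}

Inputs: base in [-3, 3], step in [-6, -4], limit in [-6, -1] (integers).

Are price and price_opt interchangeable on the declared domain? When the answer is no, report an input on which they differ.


These are not equivalent — on base=-3, step=-6, limit=-6 the outputs split (-59049 vs 0).
price: shift becomes -3; next count becomes 1; next at idx=-1:; next count becomes 1; next at idx=0:; next count becomes 1; next at idx=1:; next count becomes 1; next at idx=2:; next count becomes 1; next at idx=3:; next count becomes 1; next result becomes 1; next at idx=3:; next result becomes 3; next at idx=4:; next result becomes 9; next at idx=5:; next result becomes 27; next final value -59049
price_opt: count becomes 1; next at idx=-1:; next count becomes 1; next at idx=0:; next count becomes 1; next at idx=1:; next count becomes 1; next at idx=2:; next count becomes 1; next at idx=3:; next count becomes 1; next result becomes 1; next at idx=3:; next result becomes 3; next at idx=4:; next result becomes 9; next at idx=5:; next result becomes 27; next final value 0
verdict: not equivalent; witness: base=-3, step=-6, limit=-6


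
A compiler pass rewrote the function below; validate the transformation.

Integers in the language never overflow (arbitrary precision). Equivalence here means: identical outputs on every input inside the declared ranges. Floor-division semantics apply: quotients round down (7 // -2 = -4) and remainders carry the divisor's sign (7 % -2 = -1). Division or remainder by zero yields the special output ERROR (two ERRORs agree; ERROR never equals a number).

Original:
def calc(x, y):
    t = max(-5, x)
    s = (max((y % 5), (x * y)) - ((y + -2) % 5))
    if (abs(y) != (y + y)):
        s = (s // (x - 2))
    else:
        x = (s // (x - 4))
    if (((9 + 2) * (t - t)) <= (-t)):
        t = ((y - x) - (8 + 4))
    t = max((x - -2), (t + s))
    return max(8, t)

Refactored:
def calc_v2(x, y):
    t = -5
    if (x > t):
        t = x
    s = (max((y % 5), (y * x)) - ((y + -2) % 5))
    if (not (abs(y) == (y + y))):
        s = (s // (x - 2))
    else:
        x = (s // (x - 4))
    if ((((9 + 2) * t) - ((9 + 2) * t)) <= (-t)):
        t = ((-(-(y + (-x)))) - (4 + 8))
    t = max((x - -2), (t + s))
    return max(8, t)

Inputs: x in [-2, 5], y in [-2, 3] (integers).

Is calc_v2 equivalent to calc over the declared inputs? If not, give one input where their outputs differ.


Reading the diff, among the changes: branching structure differs; and min/max/abs usage differs; and arithmetic usage differs; and constant usage differs; and statement counts differ; and boolean connective usage differs; and comparison usage differs.
Spot check at x=-2, y=-1 — calc: t := -2 | s := 2 | (abs(y) != (y + y)): true | s := -1 | (((9 + 2) * (t - t)) <= (-t)): true | t := -11 | t := 0 | result 8. calc_v2: t := -5 | (x > t): true | t := -2 | s := 2 | (not (abs(y) == (y + y))): true | s := -1 | ((((9 + 2) * t) - ((9 + 2) * t)) <= (-t)): true | t := -11 | t := 0 | result 8. Both give 8.
Across all 48 domain points the two functions coincide.
verdict: equivalent


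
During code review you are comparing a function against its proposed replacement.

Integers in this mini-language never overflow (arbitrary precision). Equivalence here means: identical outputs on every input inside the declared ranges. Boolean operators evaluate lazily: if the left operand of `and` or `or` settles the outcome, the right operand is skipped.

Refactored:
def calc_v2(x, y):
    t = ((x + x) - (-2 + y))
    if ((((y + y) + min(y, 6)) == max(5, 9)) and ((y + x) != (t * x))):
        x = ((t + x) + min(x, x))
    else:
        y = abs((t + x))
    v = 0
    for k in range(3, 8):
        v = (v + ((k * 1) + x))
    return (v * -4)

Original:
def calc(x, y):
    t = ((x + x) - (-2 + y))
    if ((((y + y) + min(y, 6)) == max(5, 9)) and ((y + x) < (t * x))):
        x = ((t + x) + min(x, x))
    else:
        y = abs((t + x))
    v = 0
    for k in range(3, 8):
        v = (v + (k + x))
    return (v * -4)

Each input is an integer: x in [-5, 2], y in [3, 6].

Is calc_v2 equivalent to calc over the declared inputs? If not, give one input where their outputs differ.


The rewrite breaks on x=0, y=3, where the results are -100 and -80.
calc: t = -1; ((((y + y) + min(y, 6)) == max(5, 9)) and ((y + x) < (t * x))) -> false; y = 1; v = 0; [k=3]; v = 3; [k=4]; v = 7; [k=5]; v = 12; [k=6]; v = 18; [k=7]; v = 25; return -100
calc_v2: t = -1; ((((y + y) + min(y, 6)) == max(5, 9)) and ((y + x) != (t * x))) -> true; x = -1; v = 0; [k=3]; v = 2; [k=4]; v = 5; [k=5]; v = 9; [k=6]; v = 14; [k=7]; v = 20; return -80
verdict: not equivalent; witness: x=0, y=3


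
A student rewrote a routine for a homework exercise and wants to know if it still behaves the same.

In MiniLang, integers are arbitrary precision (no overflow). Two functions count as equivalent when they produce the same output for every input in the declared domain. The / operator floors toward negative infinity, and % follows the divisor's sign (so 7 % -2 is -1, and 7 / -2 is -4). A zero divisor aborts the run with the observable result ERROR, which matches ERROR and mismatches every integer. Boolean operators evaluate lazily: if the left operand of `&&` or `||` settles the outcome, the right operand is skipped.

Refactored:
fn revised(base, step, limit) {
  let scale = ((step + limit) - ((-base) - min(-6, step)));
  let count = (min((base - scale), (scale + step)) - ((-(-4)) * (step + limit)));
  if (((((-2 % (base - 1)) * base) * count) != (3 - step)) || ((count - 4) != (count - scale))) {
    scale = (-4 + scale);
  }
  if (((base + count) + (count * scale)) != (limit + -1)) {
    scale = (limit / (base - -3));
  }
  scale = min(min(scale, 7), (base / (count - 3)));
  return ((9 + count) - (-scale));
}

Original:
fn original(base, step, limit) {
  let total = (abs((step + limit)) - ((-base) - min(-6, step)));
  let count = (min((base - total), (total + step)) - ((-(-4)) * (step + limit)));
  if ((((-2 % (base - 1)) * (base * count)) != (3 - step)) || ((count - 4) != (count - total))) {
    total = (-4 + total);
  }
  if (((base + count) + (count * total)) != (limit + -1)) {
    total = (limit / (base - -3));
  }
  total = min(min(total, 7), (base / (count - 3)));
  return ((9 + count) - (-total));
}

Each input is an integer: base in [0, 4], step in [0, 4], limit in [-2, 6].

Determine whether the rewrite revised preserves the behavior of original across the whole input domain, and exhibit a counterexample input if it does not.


The rewrite breaks on base=0, step=0, limit=-2, where the results are 12 and 8.
original: total = -4; count = 4; ((((-2 % (base - 1)) * (base * count)) != (3 - step)) || ((count - 4) != (count - total))) -> true; total = -8; (((base + count) + (count * total)) != (limit + -1)) -> true; total = -1; total = -1; return 12
revised: scale = -8; count = 0; (((((-2 % (base - 1)) * base) * count) != (3 - step)) || ((count - 4) != (count - scale))) -> true; scale = -12; (((base + count) + (count * scale)) != (limit + -1)) -> true; scale = -1; scale = -1; return 8
verdict: not equivalent; witness: base=0, step=0, limit=-2


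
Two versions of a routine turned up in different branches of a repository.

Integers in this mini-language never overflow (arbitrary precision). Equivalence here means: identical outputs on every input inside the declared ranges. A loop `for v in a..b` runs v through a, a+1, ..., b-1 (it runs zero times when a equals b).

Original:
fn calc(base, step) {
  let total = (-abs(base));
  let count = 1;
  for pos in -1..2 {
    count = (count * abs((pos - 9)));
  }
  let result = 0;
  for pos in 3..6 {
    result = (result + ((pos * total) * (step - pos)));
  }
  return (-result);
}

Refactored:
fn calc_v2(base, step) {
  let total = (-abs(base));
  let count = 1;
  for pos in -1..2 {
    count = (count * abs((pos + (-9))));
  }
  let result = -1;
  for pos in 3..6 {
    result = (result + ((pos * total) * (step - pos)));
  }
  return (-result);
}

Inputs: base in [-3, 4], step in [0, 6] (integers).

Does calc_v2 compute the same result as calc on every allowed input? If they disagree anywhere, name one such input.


These are not equivalent — on base=-3, step=0 the outputs split (-150 vs -149).
calc: total := -3 | count := 1 | iter pos=-1: | count := 10 | iter pos=0: | count := 90 | iter pos=1: | count := 720 | result := 0 | iter pos=3: | result := 27 | iter pos=4: | result := 75 | iter pos=5: | result := 150 | result -150
calc_v2: total := -3 | count := 1 | iter pos=-1: | count := 10 | iter pos=0: | count := 90 | iter pos=1: | count := 720 | result := -1 | iter pos=3: | result := 26 | iter pos=4: | result := 74 | iter pos=5: | result := 149 | result -149
verdict: not equivalent; witness: base=-3, step=0


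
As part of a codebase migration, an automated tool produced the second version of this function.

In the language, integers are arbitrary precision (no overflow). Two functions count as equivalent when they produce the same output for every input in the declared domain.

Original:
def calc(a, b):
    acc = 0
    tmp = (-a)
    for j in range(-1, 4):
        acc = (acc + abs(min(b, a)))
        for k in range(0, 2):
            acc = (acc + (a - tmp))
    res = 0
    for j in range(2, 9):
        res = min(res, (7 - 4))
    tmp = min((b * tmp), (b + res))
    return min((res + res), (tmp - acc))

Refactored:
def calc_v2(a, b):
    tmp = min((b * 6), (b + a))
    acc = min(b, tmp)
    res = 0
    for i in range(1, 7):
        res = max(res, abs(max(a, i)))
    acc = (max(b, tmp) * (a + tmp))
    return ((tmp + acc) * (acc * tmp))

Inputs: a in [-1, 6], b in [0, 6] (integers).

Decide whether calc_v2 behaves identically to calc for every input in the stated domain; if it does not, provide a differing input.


Try a=-1, b=3.
calc: acc := 0 | tmp := 1 | iter j=-1: | acc := 1 | iter k=0: | acc := -1 | iter k=1: | acc := -3 | iter j=0: | acc := -2 | iter k=0: | acc := -4 | iter k=1: | acc := -6 | iter j=1: | acc := -5 | iter k=0: | acc := -7 | iter k=1: | acc := -9 | iter j=2: | acc := -8 | iter k=0: | acc := -10 | iter k=1: | acc := -12 | iter j=3: | acc := -11 | iter k=0: | acc := -13 | iter k=1: | acc := -15 | res := 0 | iter j=2: | res := 0 | iter j=3: | res := 0 | iter j=4: | res := 0 | iter j=5: | res := 0 | iter j=6: | res := 0 | iter j=7: | res := 0 | iter j=8: | res := 0 | tmp := 3 | result 0
calc_v2: tmp := 2 | acc := 2 | res := 0 | iter i=1: | res := 1 | iter i=2: | res := 2 | iter i=3: | res := 3 | iter i=4: | res := 4 | iter i=5: | res := 5 | iter i=6: | res := 6 | acc := 3 | result 30
0 vs 30 — the two versions disagree here.
verdict: not equivalent; witness: a=-1, b=3


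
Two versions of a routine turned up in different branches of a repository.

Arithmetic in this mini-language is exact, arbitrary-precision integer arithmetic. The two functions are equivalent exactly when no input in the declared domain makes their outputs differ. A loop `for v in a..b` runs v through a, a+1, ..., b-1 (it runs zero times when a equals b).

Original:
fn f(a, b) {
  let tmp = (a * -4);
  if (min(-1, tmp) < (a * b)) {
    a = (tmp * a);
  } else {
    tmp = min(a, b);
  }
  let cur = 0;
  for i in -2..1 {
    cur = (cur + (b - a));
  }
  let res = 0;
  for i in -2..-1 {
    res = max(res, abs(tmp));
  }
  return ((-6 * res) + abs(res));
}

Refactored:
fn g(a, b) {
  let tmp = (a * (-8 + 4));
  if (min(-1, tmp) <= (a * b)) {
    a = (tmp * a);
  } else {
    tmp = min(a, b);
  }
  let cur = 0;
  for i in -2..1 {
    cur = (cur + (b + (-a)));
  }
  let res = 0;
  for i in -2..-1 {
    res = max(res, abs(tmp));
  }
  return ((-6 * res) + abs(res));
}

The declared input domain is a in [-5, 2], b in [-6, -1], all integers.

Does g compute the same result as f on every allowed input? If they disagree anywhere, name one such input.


There is a counterexample at a=2, b=-4: -20 on one side, -40 on the other.
f: tmp = -8; (min(-1, tmp) < (a * b)) -> false; tmp = -4; cur = 0; [i=-2]; cur = -6; [i=-1]; cur = -12; [i=0]; cur = -18; res = 0; [i=-2]; res = 4; return -20
g: tmp = -8; (min(-1, tmp) <= (a * b)) -> true; a = -16; cur = 0; [i=-2]; cur = 12; [i=-1]; cur = 24; [i=0]; cur = 36; res = 0; [i=-2]; res = 8; return -40
verdict: not equivalent; witness: a=2, b=-4


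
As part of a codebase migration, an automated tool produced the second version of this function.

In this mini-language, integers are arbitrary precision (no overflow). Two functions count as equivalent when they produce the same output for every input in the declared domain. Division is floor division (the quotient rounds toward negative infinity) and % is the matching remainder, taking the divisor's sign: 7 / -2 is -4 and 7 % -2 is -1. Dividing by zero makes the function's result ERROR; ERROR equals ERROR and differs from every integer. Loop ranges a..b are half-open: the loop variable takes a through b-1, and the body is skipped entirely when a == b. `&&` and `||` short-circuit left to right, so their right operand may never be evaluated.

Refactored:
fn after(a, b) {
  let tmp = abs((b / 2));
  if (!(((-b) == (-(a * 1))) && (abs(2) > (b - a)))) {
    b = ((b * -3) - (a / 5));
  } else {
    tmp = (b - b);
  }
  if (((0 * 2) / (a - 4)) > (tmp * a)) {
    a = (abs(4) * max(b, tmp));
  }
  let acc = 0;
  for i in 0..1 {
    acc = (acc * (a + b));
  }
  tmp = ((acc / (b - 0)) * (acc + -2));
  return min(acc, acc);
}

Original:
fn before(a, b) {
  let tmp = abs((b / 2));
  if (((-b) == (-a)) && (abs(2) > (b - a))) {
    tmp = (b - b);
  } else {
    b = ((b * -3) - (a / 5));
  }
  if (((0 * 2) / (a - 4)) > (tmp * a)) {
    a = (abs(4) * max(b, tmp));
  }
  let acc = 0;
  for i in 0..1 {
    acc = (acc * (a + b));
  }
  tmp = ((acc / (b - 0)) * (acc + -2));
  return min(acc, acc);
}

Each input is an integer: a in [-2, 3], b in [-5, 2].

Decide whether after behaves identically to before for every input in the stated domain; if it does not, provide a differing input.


Reading the diff, among the changes: arithmetic usage differs, plus boolean connective usage differs, plus constant usage differs.
Spot check at a=-2, b=0 — before: tmp=0, then (((-b) == (-a)) && (abs(2) > (b - a))) is false, then b=1, then (((0 * 2) / (a - 4)) > (tmp * a)) is false, then acc=0, then (i=0), then acc=0, then tmp=0, then returns 0. after: tmp=0, then (!(((-b) == (-(a * 1))) && (abs(2) > (b - a)))) is true, then b=1, then (((0 * 2) / (a - 4)) > (tmp * a)) is false, then acc=0, then (i=0), then acc=0, then tmp=0, then returns 0. Both give 0.
Every one of the 48 inputs gives matching results.
verdict: equivalent


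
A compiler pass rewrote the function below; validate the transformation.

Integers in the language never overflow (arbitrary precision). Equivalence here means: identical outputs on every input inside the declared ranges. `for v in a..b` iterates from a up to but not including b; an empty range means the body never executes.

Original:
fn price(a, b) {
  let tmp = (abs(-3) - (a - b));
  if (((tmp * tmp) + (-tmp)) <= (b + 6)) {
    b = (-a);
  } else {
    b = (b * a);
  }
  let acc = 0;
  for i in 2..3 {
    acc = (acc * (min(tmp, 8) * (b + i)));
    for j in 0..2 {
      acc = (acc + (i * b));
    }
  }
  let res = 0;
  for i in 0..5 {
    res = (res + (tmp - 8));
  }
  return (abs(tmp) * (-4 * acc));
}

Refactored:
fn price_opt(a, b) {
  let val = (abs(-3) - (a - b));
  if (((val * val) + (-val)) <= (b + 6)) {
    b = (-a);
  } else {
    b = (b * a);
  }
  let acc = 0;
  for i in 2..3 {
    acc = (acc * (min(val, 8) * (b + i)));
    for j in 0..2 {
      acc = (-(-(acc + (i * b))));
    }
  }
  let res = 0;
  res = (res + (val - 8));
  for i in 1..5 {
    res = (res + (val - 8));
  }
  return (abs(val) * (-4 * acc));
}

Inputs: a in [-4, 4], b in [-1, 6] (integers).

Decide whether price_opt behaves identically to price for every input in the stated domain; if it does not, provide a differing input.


This is a faithful refactor — arithmetic usage differs, plus local variable names differ, plus statement counts differ, plus constant usage differs, plus loop structure differs, but the computed results match everywhere.
Spot check at a=4, b=1 — price: tmp becomes 0; next (((tmp * tmp) + (-tmp)) <= (b + 6)) evaluates to true; next b becomes -4; next acc becomes 0; next at i=2:; next acc becomes 0; next at j=0:; next acc becomes -8; next at j=1:; next acc becomes -16; next res becomes 0; next at i=0:; next res becomes -8; next at i=1:; next res becomes -16; next at i=2:; next res becomes -24; next at i=3:; next res becomes -32; next at i=4:; next res becomes -40; next final value 0. price_opt: val becomes 0; next (((val * val) + (-val)) <= (b + 6)) evaluates to true; next b becomes -4; next acc becomes 0; next at i=2:; next acc becomes 0; next at j=0:; next acc becomes -8; next at j=1:; next acc becomes -16; next res becomes 0; next res becomes -8; next at i=1:; next res becomes -16; next at i=2:; next res becomes -24; next at i=3:; next res becomes -32; next at i=4:; next res becomes -40; next final value 0. Both give 0.
An exhaustive pass over the 72 declared inputs shows identical outputs.
verdict: equivalent


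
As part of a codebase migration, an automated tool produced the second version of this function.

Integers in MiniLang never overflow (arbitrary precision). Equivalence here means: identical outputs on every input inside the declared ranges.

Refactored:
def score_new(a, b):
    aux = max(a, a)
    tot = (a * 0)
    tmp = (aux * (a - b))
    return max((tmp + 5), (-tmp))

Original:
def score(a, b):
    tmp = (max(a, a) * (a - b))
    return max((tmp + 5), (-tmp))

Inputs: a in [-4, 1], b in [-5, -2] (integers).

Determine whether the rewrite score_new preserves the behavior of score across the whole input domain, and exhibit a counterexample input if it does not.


This is a faithful refactor — arithmetic usage differs, and statement counts differ, and constant usage differs, and local variable names differ, but the computed results match everywhere.
Tracing a=-3, b=-5: score: tmp becomes -6; next final value 6 | score_new: aux becomes -3; next tot becomes 0; next tmp becomes -6; next final value 6 — matching result 6.
Across all 24 domain points the two functions coincide.
verdict: equivalent


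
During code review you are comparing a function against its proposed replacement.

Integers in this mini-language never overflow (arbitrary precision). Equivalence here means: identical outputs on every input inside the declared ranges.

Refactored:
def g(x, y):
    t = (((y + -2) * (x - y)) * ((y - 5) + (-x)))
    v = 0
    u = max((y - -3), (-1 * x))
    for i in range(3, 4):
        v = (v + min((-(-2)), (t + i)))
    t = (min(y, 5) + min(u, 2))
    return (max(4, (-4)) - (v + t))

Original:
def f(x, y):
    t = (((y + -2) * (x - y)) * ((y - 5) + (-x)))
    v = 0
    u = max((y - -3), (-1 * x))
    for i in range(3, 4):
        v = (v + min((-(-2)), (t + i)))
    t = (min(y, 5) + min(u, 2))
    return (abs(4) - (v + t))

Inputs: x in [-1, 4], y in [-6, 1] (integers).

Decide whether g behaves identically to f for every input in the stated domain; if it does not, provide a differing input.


Behavior is preserved: although constant usage differs; min/max/abs usage differs, the outputs never diverge.
As a probe, take x=0, y=-4: f runs t = 216; v = 0; u = 0; [i=3]; v = 2; t = -4; return 6; g runs t = 216; v = 0; u = 0; [i=3]; v = 2; t = -4; return 6; both end at 6.
Sweeping the whole domain (48 inputs) finds no disagreement.
verdict: equivalent


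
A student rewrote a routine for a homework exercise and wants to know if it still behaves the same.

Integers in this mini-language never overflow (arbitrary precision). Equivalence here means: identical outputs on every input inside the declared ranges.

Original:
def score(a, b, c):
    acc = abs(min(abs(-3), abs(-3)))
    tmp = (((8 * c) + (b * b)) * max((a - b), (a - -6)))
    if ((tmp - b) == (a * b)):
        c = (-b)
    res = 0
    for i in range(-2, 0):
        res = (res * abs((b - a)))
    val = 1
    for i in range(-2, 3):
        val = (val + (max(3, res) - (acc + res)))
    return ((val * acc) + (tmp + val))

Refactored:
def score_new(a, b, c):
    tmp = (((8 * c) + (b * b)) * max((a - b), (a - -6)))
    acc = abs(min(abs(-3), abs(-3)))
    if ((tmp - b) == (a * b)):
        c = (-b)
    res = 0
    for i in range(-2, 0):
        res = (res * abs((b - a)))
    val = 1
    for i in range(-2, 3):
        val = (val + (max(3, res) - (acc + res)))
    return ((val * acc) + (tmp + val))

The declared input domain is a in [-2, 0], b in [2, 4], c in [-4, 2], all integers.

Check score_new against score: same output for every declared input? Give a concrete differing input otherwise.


This is a faithful refactor — same computation, different form, but the computed results match everywhere.
Tracing a=0, b=4, c=1: score: acc := 3 | tmp := 144 | ((tmp - b) == (a * b)): false | res := 0 | iter i=-2: | res := 0 | iter i=-1: | res := 0 | val := 1 | iter i=-2: | val := 1 | iter i=-1: | val := 1 | iter i=0: | val := 1 | iter i=1: | val := 1 | iter i=2: | val := 1 | result 148 | score_new: tmp := 144 | acc := 3 | ((tmp - b) == (a * b)): false | res := 0 | iter i=-2: | res := 0 | iter i=-1: | res := 0 | val := 1 | iter i=-2: | val := 1 | iter i=-1: | val := 1 | iter i=0: | val := 1 | iter i=1: | val := 1 | iter i=2: | val := 1 | result 148 — matching result 148.
Sweeping the whole domain (63 inputs) finds no disagreement.
verdict: equivalent


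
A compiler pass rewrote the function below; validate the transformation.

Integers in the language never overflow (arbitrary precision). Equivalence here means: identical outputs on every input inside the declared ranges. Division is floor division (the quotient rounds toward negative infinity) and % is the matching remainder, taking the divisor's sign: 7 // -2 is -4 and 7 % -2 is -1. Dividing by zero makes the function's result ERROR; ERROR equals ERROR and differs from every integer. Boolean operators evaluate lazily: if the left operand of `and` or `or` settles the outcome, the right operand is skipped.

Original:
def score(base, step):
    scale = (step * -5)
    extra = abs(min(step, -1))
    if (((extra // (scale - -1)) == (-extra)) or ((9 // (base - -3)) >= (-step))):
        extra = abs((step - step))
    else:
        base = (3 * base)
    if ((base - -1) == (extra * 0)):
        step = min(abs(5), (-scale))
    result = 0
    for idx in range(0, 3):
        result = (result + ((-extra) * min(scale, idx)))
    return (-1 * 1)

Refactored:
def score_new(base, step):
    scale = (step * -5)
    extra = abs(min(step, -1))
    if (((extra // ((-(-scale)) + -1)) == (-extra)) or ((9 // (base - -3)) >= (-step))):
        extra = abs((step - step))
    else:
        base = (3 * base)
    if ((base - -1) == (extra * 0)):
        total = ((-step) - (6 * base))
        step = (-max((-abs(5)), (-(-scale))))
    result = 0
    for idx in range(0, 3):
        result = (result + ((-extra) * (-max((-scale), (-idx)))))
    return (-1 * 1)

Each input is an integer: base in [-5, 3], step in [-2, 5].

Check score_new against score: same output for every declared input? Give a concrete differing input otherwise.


Consider the input base=-3, step=0.
score: scale becomes 0; next extra becomes 1; next hits division by zero so the output is ERROR
score_new: scale becomes 0; next extra becomes 1; next (((extra // ((-(-scale)) + -1)) == (-extra)) or ((9 // (base - -3)) >= (-step))) evaluates to true; next extra becomes 0; next ((base - -1) == (extra * 0)) evaluates to false; next result becomes 0; next at idx=0:; next result becomes 0; next at idx=1:; next result becomes 0; next at idx=2:; next result becomes 0; next final value -1
ERROR and -1 differ, so these are not the same function on this domain.
verdict: not equivalent; witness: base=-3, step=0


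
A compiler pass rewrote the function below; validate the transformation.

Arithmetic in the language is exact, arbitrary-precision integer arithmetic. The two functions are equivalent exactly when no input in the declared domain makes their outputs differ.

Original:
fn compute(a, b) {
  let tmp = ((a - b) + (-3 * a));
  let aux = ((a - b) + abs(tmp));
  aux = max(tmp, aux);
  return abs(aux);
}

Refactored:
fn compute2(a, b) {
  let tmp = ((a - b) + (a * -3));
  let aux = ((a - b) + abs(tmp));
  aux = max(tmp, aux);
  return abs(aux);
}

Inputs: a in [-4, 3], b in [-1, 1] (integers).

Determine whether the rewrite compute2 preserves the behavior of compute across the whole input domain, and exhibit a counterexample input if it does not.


Equivalent — the differences include same computation, different form, yet no declared input distinguishes the two.
Tracing a=0, b=-1: compute: tmp := 1 | aux := 2 | aux := 2 | result 2 | compute2: tmp := 1 | aux := 2 | aux := 2 | result 2 — matching result 2.
Across all 24 domain points the two functions coincide.
verdict: equivalent


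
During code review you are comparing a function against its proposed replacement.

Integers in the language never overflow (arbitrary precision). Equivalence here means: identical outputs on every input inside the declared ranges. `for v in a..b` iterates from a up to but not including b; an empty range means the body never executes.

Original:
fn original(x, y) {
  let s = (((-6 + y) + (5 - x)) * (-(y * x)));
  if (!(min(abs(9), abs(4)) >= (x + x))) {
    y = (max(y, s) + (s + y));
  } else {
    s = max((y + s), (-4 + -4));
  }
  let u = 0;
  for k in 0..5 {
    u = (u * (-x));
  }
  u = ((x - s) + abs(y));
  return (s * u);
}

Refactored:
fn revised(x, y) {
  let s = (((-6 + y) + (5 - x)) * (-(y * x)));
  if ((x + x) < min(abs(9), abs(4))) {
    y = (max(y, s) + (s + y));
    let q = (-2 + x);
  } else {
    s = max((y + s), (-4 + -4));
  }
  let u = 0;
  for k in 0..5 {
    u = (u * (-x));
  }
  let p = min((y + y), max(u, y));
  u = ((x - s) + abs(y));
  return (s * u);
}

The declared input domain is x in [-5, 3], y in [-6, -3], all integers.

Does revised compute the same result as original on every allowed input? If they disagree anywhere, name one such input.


These are not equivalent — on x=-5, y=-6 the outputs split (-2862 vs 2940).
original: s=60, then (!(min(abs(9), abs(4)) >= (x + x))) is false, then s=54, then u=0, then (k=0), then u=0, then (k=1), then u=0, then (k=2), then u=0, then (k=3), then u=0, then (k=4), then u=0, then u=-53, then returns -2862
revised: s=60, then ((x + x) < min(abs(9), abs(4))) is true, then y=114, then q=-7, then u=0, then (k=0), then u=0, then (k=1), then u=0, then (k=2), then u=0, then (k=3), then u=0, then (k=4), then u=0, then p=114, then u=49, then returns 2940
verdict: not equivalent; witness: x=-5, y=-6


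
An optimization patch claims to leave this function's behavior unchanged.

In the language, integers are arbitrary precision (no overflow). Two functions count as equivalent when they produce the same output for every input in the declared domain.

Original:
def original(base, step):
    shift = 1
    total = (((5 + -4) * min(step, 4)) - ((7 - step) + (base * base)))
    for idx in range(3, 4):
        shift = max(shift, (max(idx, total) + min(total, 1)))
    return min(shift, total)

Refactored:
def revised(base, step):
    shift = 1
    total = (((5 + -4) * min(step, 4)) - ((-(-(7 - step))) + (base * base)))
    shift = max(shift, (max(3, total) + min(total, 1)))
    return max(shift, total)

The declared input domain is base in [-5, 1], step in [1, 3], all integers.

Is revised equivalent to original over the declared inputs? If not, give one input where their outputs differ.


Not equivalent: base=-5, step=1 separates them (-30 vs 1).
original: shift := 1 | total := -30 | iter idx=3: | shift := 1 | result -30
revised: shift := 1 | total := -30 | shift := 1 | result 1
verdict: not equivalent; witness: base=-5, step=1


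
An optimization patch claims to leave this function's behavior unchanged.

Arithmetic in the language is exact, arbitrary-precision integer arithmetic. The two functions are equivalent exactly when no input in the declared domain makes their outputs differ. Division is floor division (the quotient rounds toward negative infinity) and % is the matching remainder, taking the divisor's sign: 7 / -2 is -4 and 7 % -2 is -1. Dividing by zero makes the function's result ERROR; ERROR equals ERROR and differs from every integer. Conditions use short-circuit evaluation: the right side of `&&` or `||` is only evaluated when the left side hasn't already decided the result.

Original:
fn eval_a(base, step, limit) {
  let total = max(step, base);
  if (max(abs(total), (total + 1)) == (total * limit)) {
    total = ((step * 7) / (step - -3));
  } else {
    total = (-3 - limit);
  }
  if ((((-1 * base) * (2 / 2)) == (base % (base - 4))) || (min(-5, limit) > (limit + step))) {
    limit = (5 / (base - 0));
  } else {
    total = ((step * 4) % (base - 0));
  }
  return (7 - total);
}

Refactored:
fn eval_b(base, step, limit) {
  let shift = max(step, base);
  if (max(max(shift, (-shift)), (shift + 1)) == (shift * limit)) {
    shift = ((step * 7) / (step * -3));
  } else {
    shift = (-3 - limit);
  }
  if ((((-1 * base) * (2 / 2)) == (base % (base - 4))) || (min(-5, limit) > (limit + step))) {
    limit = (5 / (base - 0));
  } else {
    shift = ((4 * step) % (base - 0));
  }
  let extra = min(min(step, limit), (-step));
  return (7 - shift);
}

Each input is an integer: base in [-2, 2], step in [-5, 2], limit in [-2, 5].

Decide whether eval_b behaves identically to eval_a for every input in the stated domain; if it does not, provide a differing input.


Input base=-2, step=-5, limit=-1: -10 from eval_a versus 10 from eval_b.
verdict: not equivalent; witness: base=-2, step=-5, limit=-1


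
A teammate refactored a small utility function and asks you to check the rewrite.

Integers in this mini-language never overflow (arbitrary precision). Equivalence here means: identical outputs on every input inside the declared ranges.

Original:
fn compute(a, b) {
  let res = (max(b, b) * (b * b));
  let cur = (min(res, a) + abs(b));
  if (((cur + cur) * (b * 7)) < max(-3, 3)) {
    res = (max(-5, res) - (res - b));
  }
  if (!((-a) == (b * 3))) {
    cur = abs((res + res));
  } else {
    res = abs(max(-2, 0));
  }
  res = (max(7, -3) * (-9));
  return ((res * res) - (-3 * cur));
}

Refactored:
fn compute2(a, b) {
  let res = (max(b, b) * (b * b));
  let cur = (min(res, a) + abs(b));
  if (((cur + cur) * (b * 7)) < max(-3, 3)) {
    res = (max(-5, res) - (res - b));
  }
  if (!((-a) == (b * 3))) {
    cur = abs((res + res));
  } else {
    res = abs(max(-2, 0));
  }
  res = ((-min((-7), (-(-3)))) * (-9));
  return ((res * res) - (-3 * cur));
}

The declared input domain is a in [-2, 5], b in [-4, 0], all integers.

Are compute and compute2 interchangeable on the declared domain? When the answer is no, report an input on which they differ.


Changes here: min/max/abs usage differs; the full 40-point sweep finds no disagreement.
verdict: equivalent


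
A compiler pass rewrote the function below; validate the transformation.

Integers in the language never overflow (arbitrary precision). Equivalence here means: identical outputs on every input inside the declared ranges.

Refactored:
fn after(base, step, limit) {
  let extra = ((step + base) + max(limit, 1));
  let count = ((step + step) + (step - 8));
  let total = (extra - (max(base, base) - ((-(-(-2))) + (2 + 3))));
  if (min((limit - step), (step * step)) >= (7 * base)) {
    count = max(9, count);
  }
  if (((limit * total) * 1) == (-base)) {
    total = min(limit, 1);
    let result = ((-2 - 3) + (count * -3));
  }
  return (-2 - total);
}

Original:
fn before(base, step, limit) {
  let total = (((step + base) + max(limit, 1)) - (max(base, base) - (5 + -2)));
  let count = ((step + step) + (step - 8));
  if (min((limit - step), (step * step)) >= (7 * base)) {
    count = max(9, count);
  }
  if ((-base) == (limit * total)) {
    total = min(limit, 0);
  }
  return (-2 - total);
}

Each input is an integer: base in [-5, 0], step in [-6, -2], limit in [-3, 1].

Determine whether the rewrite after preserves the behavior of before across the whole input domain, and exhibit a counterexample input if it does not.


There is a counterexample at base=-2, step=-2, limit=1: -2 on one side, -3 on the other.
before: total := 2 | count := -14 | (min((limit - step), (step * step)) >= (7 * base)): true | count := 9 | ((-base) == (limit * total)): true | total := 0 | result -2
after: extra := -3 | count := -14 | total := 2 | (min((limit - step), (step * step)) >= (7 * base)): true | count := 9 | (((limit * total) * 1) == (-base)): true | total := 1 | result := -32 | result -3
verdict: not equivalent; witness: base=-2, step=-2, limit=1


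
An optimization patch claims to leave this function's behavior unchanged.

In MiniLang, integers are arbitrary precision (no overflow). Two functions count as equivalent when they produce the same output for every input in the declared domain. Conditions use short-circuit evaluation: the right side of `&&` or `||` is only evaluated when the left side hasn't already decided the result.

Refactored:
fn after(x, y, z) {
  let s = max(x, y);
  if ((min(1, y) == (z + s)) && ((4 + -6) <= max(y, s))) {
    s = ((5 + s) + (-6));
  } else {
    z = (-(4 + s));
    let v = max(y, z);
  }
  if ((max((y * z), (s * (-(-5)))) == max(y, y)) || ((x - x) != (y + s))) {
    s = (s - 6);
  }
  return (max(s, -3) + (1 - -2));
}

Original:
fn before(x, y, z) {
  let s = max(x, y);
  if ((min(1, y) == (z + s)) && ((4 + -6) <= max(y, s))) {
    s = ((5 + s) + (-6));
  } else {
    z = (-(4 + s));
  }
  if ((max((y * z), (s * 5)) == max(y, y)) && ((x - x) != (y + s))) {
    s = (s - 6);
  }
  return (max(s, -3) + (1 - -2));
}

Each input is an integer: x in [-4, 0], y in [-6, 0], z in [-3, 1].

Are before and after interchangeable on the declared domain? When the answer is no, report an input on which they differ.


Take x=-4, y=-2, z=-3.
before: s=-2, then ((min(1, y) == (z + s)) && ((4 + -6) <= max(y, s))) is false, then z=-2, then ((max((y * z), (s * 5)) == max(y, y)) && ((x - x) != (y + s))) is false, then returns 1
after: s=-2, then ((min(1, y) == (z + s)) && ((4 + -6) <= max(y, s))) is false, then z=-2, then v=-2, then ((max((y * z), (s * (-(-5)))) == max(y, y)) || ((x - x) != (y + s))) is true, then s=-8, then returns 0
1 != 0, so the rewrite changes behavior.
verdict: not equivalent; witness: x=-4, y=-2, z=-3


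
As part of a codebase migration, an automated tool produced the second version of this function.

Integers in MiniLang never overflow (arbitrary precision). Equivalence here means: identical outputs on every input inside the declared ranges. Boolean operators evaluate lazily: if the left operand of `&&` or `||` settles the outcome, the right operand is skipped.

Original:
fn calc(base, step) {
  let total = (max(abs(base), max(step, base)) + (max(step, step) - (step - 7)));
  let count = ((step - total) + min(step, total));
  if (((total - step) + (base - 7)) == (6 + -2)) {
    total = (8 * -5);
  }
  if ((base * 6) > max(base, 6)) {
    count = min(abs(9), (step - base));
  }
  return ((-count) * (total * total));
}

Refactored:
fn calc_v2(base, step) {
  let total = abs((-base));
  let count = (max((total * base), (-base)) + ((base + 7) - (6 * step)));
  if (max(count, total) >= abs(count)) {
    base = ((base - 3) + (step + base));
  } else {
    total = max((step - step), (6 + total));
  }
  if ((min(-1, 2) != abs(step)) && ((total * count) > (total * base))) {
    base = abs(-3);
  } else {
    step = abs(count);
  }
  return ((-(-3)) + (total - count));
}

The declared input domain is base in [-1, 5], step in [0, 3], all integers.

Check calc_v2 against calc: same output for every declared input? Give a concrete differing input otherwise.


These are not equivalent — on base=-1, step=0 the outputs split (512 vs -3).
calc: total := 8 | count := -8 | (((total - step) + (base - 7)) == (6 + -2)): false | ((base * 6) > max(base, 6)): false | result 512
calc_v2: total := 1 | count := 7 | (max(count, total) >= abs(count)): true | base := -5 | ((min(-1, 2) != abs(step)) && ((total * count) > (total * base))): true | base := 3 | result -3
verdict: not equivalent; witness: base=-1, step=0


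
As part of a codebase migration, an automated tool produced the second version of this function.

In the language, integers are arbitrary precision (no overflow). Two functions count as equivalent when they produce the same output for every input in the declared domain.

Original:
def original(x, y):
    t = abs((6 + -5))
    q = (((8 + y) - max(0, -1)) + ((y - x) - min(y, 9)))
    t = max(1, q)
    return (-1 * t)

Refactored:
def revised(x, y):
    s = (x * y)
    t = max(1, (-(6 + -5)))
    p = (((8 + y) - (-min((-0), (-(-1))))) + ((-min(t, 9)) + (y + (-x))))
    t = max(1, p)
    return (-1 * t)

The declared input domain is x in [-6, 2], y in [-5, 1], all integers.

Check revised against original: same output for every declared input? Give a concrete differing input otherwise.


Take x=-6, y=-5.
original: t=1, then q=9, then t=9, then returns -9
revised: s=30, then t=1, then p=3, then t=3, then returns -3
-9 and -3 differ, so these are not the same function on this domain.
verdict: not equivalent; witness: x=-6, y=-5


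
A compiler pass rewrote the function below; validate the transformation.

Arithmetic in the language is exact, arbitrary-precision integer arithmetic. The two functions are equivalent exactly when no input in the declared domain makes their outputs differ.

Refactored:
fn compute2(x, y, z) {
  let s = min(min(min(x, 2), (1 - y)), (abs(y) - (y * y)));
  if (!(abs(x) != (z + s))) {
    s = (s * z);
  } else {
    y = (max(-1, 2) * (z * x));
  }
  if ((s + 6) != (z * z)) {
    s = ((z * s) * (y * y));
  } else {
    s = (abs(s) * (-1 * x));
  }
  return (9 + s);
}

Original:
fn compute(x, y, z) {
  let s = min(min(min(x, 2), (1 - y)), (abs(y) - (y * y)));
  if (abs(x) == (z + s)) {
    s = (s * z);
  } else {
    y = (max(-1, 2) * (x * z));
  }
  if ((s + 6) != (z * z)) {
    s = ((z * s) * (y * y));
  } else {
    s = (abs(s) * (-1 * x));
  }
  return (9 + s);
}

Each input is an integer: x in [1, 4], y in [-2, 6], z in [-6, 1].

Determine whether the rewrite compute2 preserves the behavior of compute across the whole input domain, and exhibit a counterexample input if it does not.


This is a faithful refactor — comparison usage differs, boolean connective usage differs, but the computed results match everywhere.
Spot check at x=4, y=2, z=-6 — compute: s=-2, then (abs(x) == (z + s)) is false, then y=-48, then ((s + 6) != (z * z)) is true, then s=27648, then returns 27657. compute2: s=-2, then (!(abs(x) != (z + s))) is false, then y=-48, then ((s + 6) != (z * z)) is true, then s=27648, then returns 27657. Both give 27657.
An exhaustive pass over the 288 declared inputs shows identical outputs.
verdict: equivalent
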